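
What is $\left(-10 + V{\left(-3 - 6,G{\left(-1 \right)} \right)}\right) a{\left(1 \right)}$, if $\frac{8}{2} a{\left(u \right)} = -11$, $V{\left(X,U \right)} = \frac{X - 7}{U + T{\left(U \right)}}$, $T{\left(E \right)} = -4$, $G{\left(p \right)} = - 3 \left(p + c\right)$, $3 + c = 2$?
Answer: $\frac{99}{2} \approx 49.5$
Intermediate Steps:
$c = -1$ ($c = -3 + 2 = -1$)
$G{\left(p \right)} = 3 - 3 p$ ($G{\left(p \right)} = - 3 \left(p - 1\right) = - 3 \left(-1 + p\right) = 3 - 3 p$)
$V{\left(X,U \right)} = \frac{-7 + X}{-4 + U}$ ($V{\left(X,U \right)} = \frac{X - 7}{U - 4} = \frac{-7 + X}{-4 + U}$)
$a{\left(u \right)} = - \frac{11}{4}$ ($a{\left(u \right)} = \frac{1}{4} \left(-11\right) = - \frac{11}{4}$)
$\left(-10 + V{\left(-3 - 6,G{\left(-1 \right)} \right)}\right) a{\left(1 \right)} = \left(-10 + \frac{-7 - 9}{-4 + \left(3 - -3\right)}\right) \left(- \frac{11}{4}\right) = \left(-10 + \frac{-7 - 9}{-4 + \left(3 + 3\right)}\right) \left(- \frac{11}{4}\right) = \left(-10 + \frac{-7 - 9}{-4 + 6}\right) \left(- \frac{11}{4}\right) = \left(-10 + \frac{1}{2} \left(-16\right)\right) \left(- \frac{11}{4}\right) = \left(-10 - 8\right) \left(- \frac{11}{4}\right) = \left(-18\right) \left(- \frac{11}{4}\right) = \frac{99}{2}$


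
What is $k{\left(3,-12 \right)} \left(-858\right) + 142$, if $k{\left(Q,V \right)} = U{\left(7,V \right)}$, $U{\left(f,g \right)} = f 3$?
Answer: $-17876$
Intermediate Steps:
$U{\left(f,g \right)} = 3 f$
$k{\left(Q,V \right)} = 21$ ($k{\left(Q,V \right)} = 3 \cdot 7 = 21$)
$k{\left(3,-12 \right)} \left(-858\right) + 142 = 21 \left(-858\right) + 142 = -18018 + 142 = -17876$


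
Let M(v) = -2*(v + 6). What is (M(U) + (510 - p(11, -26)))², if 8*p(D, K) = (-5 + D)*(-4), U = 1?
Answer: 249001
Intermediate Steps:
p(D, K) = 5/2 - D/2 (p(D, K) = ((-5 + D)*(-4))/8 = (20 - 4*D)/8 = 5/2 - D/2)
M(v) = -12 - 2*v (M(v) = -2*(6 + v) = -12 - 2*v)
(M(U) + (510 - p(11, -26)))² = ((-12 - 2*1) + (510 - (5/2 - ½*11)))² = ((-12 - 2) + (510 - (5/2 - 11/2)))² = (-14 + (510 - 1*(-3)))² = (-14 + (510 + 3))² = (-14 + 513)² = 499² = 249001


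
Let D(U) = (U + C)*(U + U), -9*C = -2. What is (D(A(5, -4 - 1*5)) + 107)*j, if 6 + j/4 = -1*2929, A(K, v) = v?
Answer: -3111100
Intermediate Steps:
C = 2/9 (C = -⅑*(-2) = 2/9 ≈ 0.22222)
D(U) = 2*U*(2/9 + U) (D(U) = (U + 2/9)*(U + U) = (2/9 + U)*(2*U) = 2*U*(2/9 + U))
j = -11740 (j = -24 + 4*(-1*2929) = -24 + 4*(-2929) = -24 - 11716 = -11740)
(D(A(5, -4 - 1*5)) + 107)*j = (2*(-4 - 1*5)*(2 + 9*(-4 - 1*5))/9 + 107)*(-11740) = (2*(-4 - 5)*(2 + 9*(-4 - 5))/9 + 107)*(-11740) = ((2/9)*(-9)*(2 + 9*(-9)) + 107)*(-11740) = ((2/9)*(-9)*(2 - 81) + 107)*(-11740) = ((2/9)*(-9)*(-79) + 107)*(-11740) = (158 + 107)*(-11740) = 265*(-11740) = -3111100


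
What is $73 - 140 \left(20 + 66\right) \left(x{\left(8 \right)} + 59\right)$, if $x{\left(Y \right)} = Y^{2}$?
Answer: $-1480847$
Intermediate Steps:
$73 - 140 \left(20 + 66\right) \left(x{\left(8 \right)} + 59\right) = 73 - 140 \left(20 + 66\right) \left(8^{2} + 59\right) = 73 - 140 \cdot 86 \left(64 + 59\right) = 73 - 140 \cdot 86 \cdot 123 = 73 - 1480920 = -1480847$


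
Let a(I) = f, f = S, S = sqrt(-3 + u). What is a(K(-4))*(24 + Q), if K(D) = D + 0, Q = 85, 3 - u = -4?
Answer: 218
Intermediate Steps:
u = 7 (u = 3 - 1*(-4) = 3 + 4 = 7)
K(D) = D
S = 2 (S = sqrt(-3 + 7) = sqrt(4) = 2)
f = 2
a(I) = 2
a(K(-4))*(24 + Q) = 2*(24 + 85) = 2*109 = 218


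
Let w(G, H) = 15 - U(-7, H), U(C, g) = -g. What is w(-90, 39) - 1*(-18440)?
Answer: 18494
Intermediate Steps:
w(G, H) = 15 + H (w(G, H) = 15 - (-1)*H = 15 + H)
w(-90, 39) - 1*(-18440) = (15 + 39) - 1*(-18440) = 54 + 18440 = 18494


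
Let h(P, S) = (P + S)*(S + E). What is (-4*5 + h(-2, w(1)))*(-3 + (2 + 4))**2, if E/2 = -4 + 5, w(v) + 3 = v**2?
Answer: -180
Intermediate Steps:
w(v) = -3 + v**2
E = 2 (E = 2*(-4 + 5) = 2*1 = 2)
h(P, S) = (2 + S)*(P + S) (h(P, S) = (P + S)*(S + 2) = (P + S)*(2 + S) = (2 + S)*(P + S))
(-4*5 + h(-2, w(1)))*(-3 + (2 + 4))**2 = (-4*5 + ((-3 + 1**2)**2 + 2*(-2) + 2*(-3 + 1**2) - 2*(-3 + 1**2)))*(-3 + (2 + 4))**2 = (-20 + ((-3 + 1)**2 - 4 + 2*(-3 + 1) - 2*(-3 + 1)))*(-3 + 6)**2 = (-20 + ((-2)**2 - 4 + 2*(-2) - 2*(-2)))*3**2 = (-20 + (4 - 4 - 4 + 4))*9 = (-20 + 0)*9 = -20*9 = -180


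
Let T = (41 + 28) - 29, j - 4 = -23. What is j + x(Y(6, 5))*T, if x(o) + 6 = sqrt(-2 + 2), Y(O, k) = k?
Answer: -259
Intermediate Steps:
x(o) = -6 (x(o) = -6 + sqrt(-2 + 2) = -6 + sqrt(0) = -6 + 0 = -6)
j = -19 (j = 4 - 23 = -19)
T = 40 (T = 69 - 29 = 40)
j + x(Y(6, 5))*T = -19 - 6*40 = -19 - 240 = -259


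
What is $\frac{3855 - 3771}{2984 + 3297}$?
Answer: $\frac{84}{6281} \approx 0.013374$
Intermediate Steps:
$\frac{3855 - 3771}{2984 + 3297} = \frac{84}{6281}$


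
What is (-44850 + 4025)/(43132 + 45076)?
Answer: -40825/88208 ≈ -0.46283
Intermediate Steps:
(-44850 + 4025)/(43132 + 45076) = -40825/88208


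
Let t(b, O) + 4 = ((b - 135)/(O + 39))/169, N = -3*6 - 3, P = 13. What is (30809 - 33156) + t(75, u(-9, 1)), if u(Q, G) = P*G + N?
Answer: -12316949/5239 ≈ -2351.0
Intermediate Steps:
N = -21 (N = -18 - 3 = -21)
u(Q, G) = -21 + 13*G (u(Q, G) = 13*G - 21 = -21 + 13*G)
t(b, O) = -4 + (-135 + b)/(169*(39 + O)) (t(b, O) = -4 + ((b - 135)/(O + 39))/169 = -4 + ((-135 + b)/(39 + O))*(1/169) = -4 + (-135 + b)/(169*(39 + O)))
(30809 - 33156) + t(75, u(-9, 1)) = (30809 - 33156) + (-26499 + 75 - 676*(-21 + 13*1))/(169*(39 + (-21 + 13*1))) = -2347 + (-26499 + 75 - 676*(-21 + 13))/(169*(39 + (-21 + 13))) = -2347 + (-26499 + 75 - 676*(-8))/(169*(39 - 8)) = -2347 + (1/169)*(-26499 + 75 + 5408)/31 = -2347 + (1/169)*(1/31)*(-21016) = -2347 - 21016/5239 = -12316949/5239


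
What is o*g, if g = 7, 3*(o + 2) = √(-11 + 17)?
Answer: -14 + 7*√6/3 ≈ -8.2845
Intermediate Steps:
o = -2 + √6/3 (o = -2 + √(-11 + 17)/3 = -2 + √6/3 ≈ -1.1835)
o*g = (-2 + √6/3)*7 = -14 + 7*√6/3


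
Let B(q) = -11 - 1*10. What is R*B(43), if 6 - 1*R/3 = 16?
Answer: 630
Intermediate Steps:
B(q) = -21 (B(q) = -11 - 10 = -21)
R = -30 (R = 18 - 3*16 = 18 - 48 = -30)
R*B(43) = -30*(-21) = 630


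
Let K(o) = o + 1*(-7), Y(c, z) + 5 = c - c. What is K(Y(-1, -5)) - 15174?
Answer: -15186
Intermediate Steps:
Y(c, z) = -5 (Y(c, z) = -5 + (c - c) = -5 + 0 = -5)
K(o) = -7 + o (K(o) = o - 7 = -7 + o)
K(Y(-1, -5)) - 15174 = (-7 - 5) - 15174 = -12 - 15174 = -15186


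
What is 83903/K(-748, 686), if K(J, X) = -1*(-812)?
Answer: 83903/812 ≈ 103.33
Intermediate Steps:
K(J, X) = 812
83903/K(-748, 686) = 83903/812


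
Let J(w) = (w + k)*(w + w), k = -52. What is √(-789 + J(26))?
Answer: I*√2141 ≈ 46.271*I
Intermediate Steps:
J(w) = 2*w*(-52 + w) (J(w) = (w - 52)*(w + w) = (-52 + w)*(2*w) = 2*w*(-52 + w))
√(-789 + J(26)) = √(-789 + 2*26*(-52 + 26)) = √(-789 + 2*26*(-26)) = √(-789 - 1352) = √(-2141) = I*√2141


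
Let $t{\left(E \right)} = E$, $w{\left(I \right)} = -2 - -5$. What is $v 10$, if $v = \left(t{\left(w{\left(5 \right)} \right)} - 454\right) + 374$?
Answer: $-770$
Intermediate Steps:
$w{\left(I \right)} = 3$ ($w{\left(I \right)} = -2 + 5 = 3$)
$v = -77$ ($v = \left(3 - 454\right) + 374 = -451 + 374 = -77$)
$v 10 = \left(-77\right) 10 = -770$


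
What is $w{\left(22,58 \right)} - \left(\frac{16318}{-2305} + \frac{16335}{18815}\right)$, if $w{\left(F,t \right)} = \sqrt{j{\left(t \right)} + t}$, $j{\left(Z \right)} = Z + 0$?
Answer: $\frac{53874199}{8673715} + 2 \sqrt{29} \approx 16.982$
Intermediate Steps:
$j{\left(Z \right)} = Z$
$w{\left(F,t \right)} = \sqrt{2} \sqrt{t}$ ($w{\left(F,t \right)} = \sqrt{t + t} = \sqrt{2 t} = \sqrt{2} \sqrt{t}$)
$w{\left(22,58 \right)} - \left(\frac{16318}{-2305} + \frac{16335}{18815}\right) = \sqrt{2} \sqrt{58} - \left(\frac{16318}{-2305} + \frac{16335}{18815}\right) = 2 \sqrt{29} - \left(16318 \left(- \frac{1}{2305}\right) + 16335 \cdot \frac{1}{18815}\right) = 2 \sqrt{29} - \left(- \frac{16318}{2305} + \frac{3267}{3763}\right) = 2 \sqrt{29} - - \frac{53874199}{8673715} = 2 \sqrt{29} + \frac{53874199}{8673715} = \frac{53874199}{8673715} + 2 \sqrt{29}$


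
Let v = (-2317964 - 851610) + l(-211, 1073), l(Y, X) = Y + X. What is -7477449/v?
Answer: 7477449/3168712 ≈ 2.3598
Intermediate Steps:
l(Y, X) = X + Y
v = -3168712 (v = (-2317964 - 851610) + (1073 - 211) = -3169574 + 862 = -3168712)
-7477449/v = -7477449/(-3168712) = -7477449*(-1)/3168712 = -1*(-7477449/3168712) = 7477449/3168712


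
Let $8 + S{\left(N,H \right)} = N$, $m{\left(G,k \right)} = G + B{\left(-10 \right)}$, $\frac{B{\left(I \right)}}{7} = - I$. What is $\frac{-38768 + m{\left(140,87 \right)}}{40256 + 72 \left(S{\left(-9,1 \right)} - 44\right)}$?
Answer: $- \frac{19279}{17932} \approx -1.0751$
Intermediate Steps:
$B{\left(I \right)} = - 7 I$ ($B{\left(I \right)} = 7 \left(- I\right) = - 7 I$)
$m{\left(G,k \right)} = 70 + G$ ($m{\left(G,k \right)} = G - -70 = G + 70 = 70 + G$)
$S{\left(N,H \right)} = -8 + N$
$\frac{-38768 + m{\left(140,87 \right)}}{40256 + 72 \left(S{\left(-9,1 \right)} - 44\right)} = \frac{-38768 + \left(70 + 140\right)}{40256 + 72 \left(\left(-8 - 9\right) - 44\right)} = \frac{-38768 + 210}{40256 + 72 \left(-17 - 44\right)} = - \frac{38558}{40256 + 72 \left(-61\right)} = - \frac{38558}{40256 - 4392} = - \frac{38558}{35864} = \left(-38558\right) \frac{1}{35864} = - \frac{19279}{17932}$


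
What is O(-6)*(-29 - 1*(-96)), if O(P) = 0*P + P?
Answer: -402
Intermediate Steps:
O(P) = P (O(P) = 0 + P = P)
O(-6)*(-29 - 1*(-96)) = -6*(-29 - 1*(-96)) = -6*(-29 + 96) = -6*67 = -402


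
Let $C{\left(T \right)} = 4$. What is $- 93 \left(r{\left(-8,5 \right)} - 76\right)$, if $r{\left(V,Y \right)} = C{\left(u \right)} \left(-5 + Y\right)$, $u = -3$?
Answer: $7068$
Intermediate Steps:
$r{\left(V,Y \right)} = -20 + 4 Y$ ($r{\left(V,Y \right)} = 4 \left(-5 + Y\right) = -20 + 4 Y$)
$- 93 \left(r{\left(-8,5 \right)} - 76\right) = - 93 \left(\left(-20 + 4 \cdot 5\right) - 76\right) = - 93 \left(\left(-20 + 20\right) - 76\right) = - 93 \left(0 - 76\right) = \left(-93\right) \left(-76\right) = 7068$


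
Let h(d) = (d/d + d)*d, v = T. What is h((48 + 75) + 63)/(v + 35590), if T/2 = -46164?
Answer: -1581/2579 ≈ -0.61303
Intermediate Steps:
T = -92328 (T = 2*(-46164) = -92328)
v = -92328
h(d) = d*(1 + d) (h(d) = (1 + d)*d = d*(1 + d))
h((48 + 75) + 63)/(v + 35590) = (((48 + 75) + 63)*(1 + ((48 + 75) + 63)))/(-92328 + 35590) = ((123 + 63)*(1 + (123 + 63)))/(-56738) = (186*(1 + 186))*(-1/56738) = (186*187)*(-1/56738) = 34782*(-1/56738) = -1581/2579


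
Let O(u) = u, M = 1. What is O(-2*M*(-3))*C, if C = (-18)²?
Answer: 1944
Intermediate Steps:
C = 324
O(-2*M*(-3))*C = (-2*1*(-3))*324 = -2*(-3)*324 = 6*324 = 1944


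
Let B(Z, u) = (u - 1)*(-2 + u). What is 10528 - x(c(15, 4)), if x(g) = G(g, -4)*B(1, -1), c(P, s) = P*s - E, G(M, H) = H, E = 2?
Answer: 10552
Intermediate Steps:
c(P, s) = -2 + P*s (c(P, s) = P*s - 1*2 = P*s - 2 = -2 + P*s)
B(Z, u) = (-1 + u)*(-2 + u)
x(g) = -24 (x(g) = -4*(2 + (-1)² - 3*(-1)) = -4*(2 + 1 + 3) = -4*6 = -24)
10528 - x(c(15, 4)) = 10528 - 1*(-24) = 10528 + 24 = 10552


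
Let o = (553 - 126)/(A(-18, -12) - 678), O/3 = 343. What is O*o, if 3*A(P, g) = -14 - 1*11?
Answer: -1318149/2059 ≈ -640.19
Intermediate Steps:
O = 1029 (O = 3*343 = 1029)
A(P, g) = -25/3 (A(P, g) = (-14 - 1*11)/3 = (-14 - 11)/3 = (⅓)*(-25) = -25/3)
o = -1281/2059 (o = (553 - 126)/(-25/3 - 678) = 427/(-2059/3) = 427*(-3/2059) = -1281/2059 ≈ -0.62215)
O*o = 1029*(-1281/2059) = -1318149/2059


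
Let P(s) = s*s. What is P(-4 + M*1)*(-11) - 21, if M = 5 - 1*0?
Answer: -32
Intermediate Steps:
M = 5 (M = 5 + 0 = 5)
P(s) = s**2
P(-4 + M*1)*(-11) - 21 = (-4 + 5*1)**2*(-11) - 21 = (-4 + 5)**2*(-11) - 21 = 1**2*(-11) - 21 = 1*(-11) - 21 = -11 - 21 = -32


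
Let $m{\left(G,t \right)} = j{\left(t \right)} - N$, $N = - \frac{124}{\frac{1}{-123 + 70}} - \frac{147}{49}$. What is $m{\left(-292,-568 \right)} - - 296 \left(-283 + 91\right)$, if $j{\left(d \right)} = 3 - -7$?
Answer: $-63391$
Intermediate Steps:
$j{\left(d \right)} = 10$ ($j{\left(d \right)} = 3 + 7 = 10$)
$N = 6569$ ($N = - \frac{124}{\frac{1}{-53}} - 3 = - \frac{124}{- \frac{1}{53}} - 3 = \left(-124\right) \left(-53\right) - 3 = 6572 - 3 = 6569$)
$m{\left(G,t \right)} = -6559$ ($m{\left(G,t \right)} = 10 - 6569 = -6559$)
$m{\left(-292,-568 \right)} - - 296 \left(-283 + 91\right) = -6559 - - 296 \left(-283 + 91\right) = -6559 - \left(-296\right) \left(-192\right) = -6559 - 56832 = -63391$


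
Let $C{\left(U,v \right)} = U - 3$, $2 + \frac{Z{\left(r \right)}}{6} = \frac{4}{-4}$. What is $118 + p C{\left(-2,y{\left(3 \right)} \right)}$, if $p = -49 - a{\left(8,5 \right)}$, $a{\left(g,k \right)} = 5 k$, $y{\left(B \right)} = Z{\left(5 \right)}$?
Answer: $488$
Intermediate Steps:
$Z{\left(r \right)} = -18$ ($Z{\left(r \right)} = -12 + 6 \frac{4}{-4} = -12 + 6 \cdot 4 \left(- \frac{1}{4}\right) = -12 + 6 \left(-1\right) = -12 - 6 = -18$)
$y{\left(B \right)} = -18$
$C{\left(U,v \right)} = -3 + U$
$p = -74$ ($p = -49 - 5 \cdot 5 = -49 - 25 = -74$)
$118 + p C{\left(-2,y{\left(3 \right)} \right)} = 118 - 74 \left(-3 - 2\right) = 118 - -370 = 118 + 370 = 488$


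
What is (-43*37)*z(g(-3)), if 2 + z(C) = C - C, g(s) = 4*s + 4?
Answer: 3182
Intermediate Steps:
g(s) = 4 + 4*s
z(C) = -2 (z(C) = -2 + (C - C) = -2 + 0 = -2)
(-43*37)*z(g(-3)) = -43*37*(-2) = -1591*(-2) = 3182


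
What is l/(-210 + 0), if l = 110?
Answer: -11/21 ≈ -0.52381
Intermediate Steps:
l/(-210 + 0) = 110/(-210 + 0) = 110/(-210) = -1/210*110 = -11/21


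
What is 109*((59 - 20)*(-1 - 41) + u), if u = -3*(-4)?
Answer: -177234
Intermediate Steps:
u = 12
109*((59 - 20)*(-1 - 41) + u) = 109*((59 - 20)*(-1 - 41) + 12) = 109*(39*(-42) + 12) = 109*(-1638 + 12) = 109*(-1626) = -177234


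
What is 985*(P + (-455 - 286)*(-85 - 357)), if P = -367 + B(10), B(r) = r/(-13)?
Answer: 4189209925/13 ≈ 3.2225e+8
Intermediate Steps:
B(r) = -r/13 (B(r) = r*(-1/13) = -r/13)
P = -4781/13 (P = -367 - 1/13*10 = -367 - 10/13 = -4781/13 ≈ -367.77)
985*(P + (-455 - 286)*(-85 - 357)) = 985*(-4781/13 + (-455 - 286)*(-85 - 357)) = 985*(-4781/13 - 741*(-442)) = 985*(-4781/13 + 327522) = 985*(4253005/13) = 4189209925/13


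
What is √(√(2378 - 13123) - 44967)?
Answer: √(-44967 + I*√10745) ≈ 0.244 + 212.05*I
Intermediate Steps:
√(√(2378 - 13123) - 44967) = √(√(-10745) - 44967) = √(I*√10745 - 44967) = √(-44967 + I*√10745)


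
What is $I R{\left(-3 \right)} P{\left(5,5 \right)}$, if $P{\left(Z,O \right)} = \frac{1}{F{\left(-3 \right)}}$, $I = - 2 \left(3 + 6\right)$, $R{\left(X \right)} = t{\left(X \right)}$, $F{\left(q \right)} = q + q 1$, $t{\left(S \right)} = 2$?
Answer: $6$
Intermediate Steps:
$F{\left(q \right)} = 2 q$ ($F{\left(q \right)} = q + q = 2 q$)
$R{\left(X \right)} = 2$
$I = -18$ ($I = \left(-2\right) 9 = -18$)
$P{\left(Z,O \right)} = - \frac{1}{6}$ ($P{\left(Z,O \right)} = \frac{1}{2 \left(-3\right)} = \frac{1}{-6} = - \frac{1}{6}$)
$I R{\left(-3 \right)} P{\left(5,5 \right)} = \left(-18\right) 2 \left(- \frac{1}{6}\right) = \left(-36\right) \left(- \frac{1}{6}\right) = 6$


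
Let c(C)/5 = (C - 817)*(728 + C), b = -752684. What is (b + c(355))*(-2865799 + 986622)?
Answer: 6115619937278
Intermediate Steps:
c(C) = 5*(-817 + C)*(728 + C) (c(C) = 5*((C - 817)*(728 + C)) = 5*((-817 + C)*(728 + C)) = 5*(-817 + C)*(728 + C))
(b + c(355))*(-2865799 + 986622) = (-752684 + (-2973880 - 445*355 + 5*355²))*(-2865799 + 986622) = (-752684 + (-2973880 - 157975 + 5*126025))*(-1879177) = (-752684 + (-2973880 - 157975 + 630125))*(-1879177) = (-752684 - 2501730)*(-1879177) = -3254414*(-1879177) = 6115619937278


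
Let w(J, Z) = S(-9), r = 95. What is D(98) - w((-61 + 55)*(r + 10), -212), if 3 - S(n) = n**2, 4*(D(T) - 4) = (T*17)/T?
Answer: 345/4 ≈ 86.250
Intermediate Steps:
D(T) = 33/4 (D(T) = 4 + ((T*17)/T)/4 = 4 + ((17*T)/T)/4 = 4 + (1/4)*17 = 4 + 17/4 = 33/4)
S(n) = 3 - n**2
w(J, Z) = -78 (w(J, Z) = 3 - 1*(-9)**2 = 3 - 1*81 = 3 - 81 = -78)
D(98) - w((-61 + 55)*(r + 10), -212) = 33/4 - 1*(-78) = 33/4 + 78 = 345/4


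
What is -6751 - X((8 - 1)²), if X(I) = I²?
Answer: -9152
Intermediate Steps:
-6751 - X((8 - 1)²) = -6751 - ((8 - 1)²)² = -6751 - (7²)² = -6751 - 1*49² = -6751 - 1*2401 = -6751 - 2401 = -9152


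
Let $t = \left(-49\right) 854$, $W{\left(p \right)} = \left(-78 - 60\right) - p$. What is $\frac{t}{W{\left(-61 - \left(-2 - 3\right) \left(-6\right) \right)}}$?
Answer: $\frac{41846}{47} \approx 890.34$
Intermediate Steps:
$W{\left(p \right)} = -138 - p$ ($W{\left(p \right)} = \left(-78 - 60\right) - p = -138 - p$)
$t = -41846$
$\frac{t}{W{\left(-61 - \left(-2 - 3\right) \left(-6\right) \right)}} = - \frac{41846}{-138 - \left(-61 - \left(-2 - 3\right) \left(-6\right)\right)} = - \frac{41846}{-138 - \left(-61 - \left(-5\right) \left(-6\right)\right)} = - \frac{41846}{-138 - \left(-61 - 30\right)} = - \frac{41846}{-138 - -91} = - \frac{41846}{-138 + 91} = - \frac{41846}{-47} = \left(-41846\right) \left(- \frac{1}{47}\right) = \frac{41846}{47}$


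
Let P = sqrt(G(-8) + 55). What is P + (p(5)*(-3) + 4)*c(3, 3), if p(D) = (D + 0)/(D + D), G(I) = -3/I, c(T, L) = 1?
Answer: 5/2 + sqrt(886)/4 ≈ 9.9414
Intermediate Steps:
p(D) = 1/2 (p(D) = D/((2*D)) = D*(1/(2*D)) = 1/2)
P = sqrt(886)/4 (P = sqrt(-3/(-8) + 55) = sqrt(-3*(-1/8) + 55) = sqrt(3/8 + 55) = sqrt(443/8) = sqrt(886)/4 ≈ 7.4414)
P + (p(5)*(-3) + 4)*c(3, 3) = sqrt(886)/4 + ((1/2)*(-3) + 4)*1 = sqrt(886)/4 + (-3/2 + 4)*1 = sqrt(886)/4 + (5/2)*1 = sqrt(886)/4 + 5/2 = 5/2 + sqrt(886)/4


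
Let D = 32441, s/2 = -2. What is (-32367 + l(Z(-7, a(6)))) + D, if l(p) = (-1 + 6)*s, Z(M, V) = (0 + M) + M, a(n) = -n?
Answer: 54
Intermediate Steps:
s = -4 (s = 2*(-2) = -4)
Z(M, V) = 2*M (Z(M, V) = M + M = 2*M)
l(p) = -20 (l(p) = (-1 + 6)*(-4) = 5*(-4) = -20)
(-32367 + l(Z(-7, a(6)))) + D = (-32367 - 20) + 32441 = -32387 + 32441 = 54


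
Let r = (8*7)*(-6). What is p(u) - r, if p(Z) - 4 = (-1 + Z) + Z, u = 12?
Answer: 363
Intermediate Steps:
p(Z) = 3 + 2*Z (p(Z) = 4 + ((-1 + Z) + Z) = 4 + (-1 + 2*Z) = 3 + 2*Z)
r = -336 (r = 56*(-6) = -336)
p(u) - r = (3 + 2*12) - 1*(-336) = (3 + 24) + 336 = 27 + 336 = 363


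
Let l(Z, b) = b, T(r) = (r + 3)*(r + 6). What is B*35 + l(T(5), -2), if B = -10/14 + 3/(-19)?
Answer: -618/19 ≈ -32.526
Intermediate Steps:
T(r) = (3 + r)*(6 + r)
B = -116/133 (B = -10*1/14 + 3*(-1/19) = -5/7 - 3/19 = -116/133 ≈ -0.87218)
B*35 + l(T(5), -2) = -116/133*35 - 2 = -580/19 - 2 = -618/19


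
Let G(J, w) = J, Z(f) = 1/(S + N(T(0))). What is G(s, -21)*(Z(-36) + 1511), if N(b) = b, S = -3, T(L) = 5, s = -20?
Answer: -30230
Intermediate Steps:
Z(f) = ½ (Z(f) = 1/(-3 + 5) = 1/2 = ½)
G(s, -21)*(Z(-36) + 1511) = -20*(½ + 1511) = -20*3023/2 = -30230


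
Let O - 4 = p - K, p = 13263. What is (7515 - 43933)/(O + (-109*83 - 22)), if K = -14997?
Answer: -36418/19195 ≈ -1.8973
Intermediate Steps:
O = 28264 (O = 4 + (13263 - 1*(-14997)) = 4 + (13263 + 14997) = 4 + 28260 = 28264)
(7515 - 43933)/(O + (-109*83 - 22)) = (7515 - 43933)/(28264 + (-109*83 - 22)) = -36418/(28264 + (-9047 - 22)) = -36418/(28264 - 9069) = -36418/19195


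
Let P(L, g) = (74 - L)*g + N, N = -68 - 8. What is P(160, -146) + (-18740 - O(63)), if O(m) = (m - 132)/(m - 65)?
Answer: -12589/2 ≈ -6294.5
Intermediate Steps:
N = -76
O(m) = (-132 + m)/(-65 + m)
P(L, g) = -76 + g*(74 - L) (P(L, g) = (74 - L)*g - 76 = g*(74 - L) - 76 = -76 + g*(74 - L))
P(160, -146) + (-18740 - O(63)) = (-76 + 74*(-146) - 1*160*(-146)) + (-18740 - (-132 + 63)/(-65 + 63)) = (-76 - 10804 + 23360) + (-18740 - (-69)/(-2)) = 12480 + (-18740 - (-1)*(-69)/2) = 12480 + (-18740 - 1*69/2) = 12480 + (-18740 - 69/2) = 12480 - 37549/2 = -12589/2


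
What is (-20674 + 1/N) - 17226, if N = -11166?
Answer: -423191401/11166 ≈ -37900.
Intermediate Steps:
(-20674 + 1/N) - 17226 = (-20674 + 1/(-11166)) - 17226 = (-20674 - 1/11166) - 17226 = -230845885/11166 - 17226 = -423191401/11166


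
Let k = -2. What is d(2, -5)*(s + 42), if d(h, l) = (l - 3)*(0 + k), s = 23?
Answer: 1040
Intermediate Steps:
d(h, l) = 6 - 2*l (d(h, l) = (l - 3)*(0 - 2) = (-3 + l)*(-2) = 6 - 2*l)
d(2, -5)*(s + 42) = (6 - 2*(-5))*(23 + 42) = (6 + 10)*65 = 16*65 = 1040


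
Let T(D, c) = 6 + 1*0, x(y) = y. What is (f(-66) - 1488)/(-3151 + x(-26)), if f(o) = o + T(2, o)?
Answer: 172/353 ≈ 0.48725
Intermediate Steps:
T(D, c) = 6 (T(D, c) = 6 + 0 = 6)
f(o) = 6 + o (f(o) = o + 6 = 6 + o)
(f(-66) - 1488)/(-3151 + x(-26)) = ((6 - 66) - 1488)/(-3151 - 26) = (-60 - 1488)/(-3177) = -1548*(-1/3177) = 172/353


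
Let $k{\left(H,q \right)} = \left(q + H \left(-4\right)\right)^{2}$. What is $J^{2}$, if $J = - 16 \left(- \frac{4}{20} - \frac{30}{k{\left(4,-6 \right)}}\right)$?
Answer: $\frac{6431296}{366025} \approx 17.571$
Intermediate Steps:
$k{\left(H,q \right)} = \left(q - 4 H\right)^{2}$
$J = \frac{2536}{605}$ ($J = - 16 \left(- \frac{4}{20} - \frac{30}{\left(\left(-1\right) \left(-6\right) + 4 \cdot 4\right)^{2}}\right) = - 16 \left(\left(-4\right) \frac{1}{20} - \frac{30}{\left(6 + 16\right)^{2}}\right) = - 16 \left(- \frac{1}{5} - \frac{30}{22^{2}}\right) = - 16 \left(- \frac{1}{5} - \frac{30}{484}\right) = - 16 \left(- \frac{1}{5} - \frac{15}{242}\right) = \left(-16\right) \left(- \frac{317}{1210}\right) = \frac{2536}{605} \approx 4.1917$)
$J^{2} = \left(\frac{2536}{605}\right)^{2} = \frac{6431296}{366025}$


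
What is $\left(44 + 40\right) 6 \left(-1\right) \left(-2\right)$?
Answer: $1008$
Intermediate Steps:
$\left(44 + 40\right) 6 \left(-1\right) \left(-2\right) = 84 \left(\left(-6\right) \left(-2\right)\right) = 84 \cdot 12 = 1008$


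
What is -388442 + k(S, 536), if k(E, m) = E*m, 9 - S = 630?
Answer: -721298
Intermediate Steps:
S = -621 (S = 9 - 1*630 = 9 - 630 = -621)
-388442 + k(S, 536) = -388442 - 621*536 = -388442 - 332856 = -721298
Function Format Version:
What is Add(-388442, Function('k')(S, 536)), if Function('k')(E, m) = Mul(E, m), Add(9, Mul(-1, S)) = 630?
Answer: -721298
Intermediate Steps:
S = -621 (S = Add(9, Mul(-1, 630)) = Add(9, -630) = -621)
Add(-388442, Function('k')(S, 536)) = Add(-388442, Mul(-621, 536)) = Add(-388442, -332856) = -721298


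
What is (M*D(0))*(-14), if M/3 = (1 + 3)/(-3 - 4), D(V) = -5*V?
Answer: 0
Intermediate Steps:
M = -12/7 (M = 3*((1 + 3)/(-3 - 4)) = 3*(4/(-7)) = 3*(4*(-⅐)) = 3*(-4/7) = -12/7 ≈ -1.7143)
(M*D(0))*(-14) = -(-60)*0/7*(-14) = -12/7*0*(-14) = 0*(-14) = 0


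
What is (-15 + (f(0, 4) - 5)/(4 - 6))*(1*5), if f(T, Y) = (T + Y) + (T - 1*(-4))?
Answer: -165/2 ≈ -82.500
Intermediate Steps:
f(T, Y) = 4 + Y + 2*T (f(T, Y) = (T + Y) + (T + 4) = (T + Y) + (4 + T) = 4 + Y + 2*T)
(-15 + (f(0, 4) - 5)/(4 - 6))*(1*5) = (-15 + ((4 + 4 + 2*0) - 5)/(4 - 6))*(1*5) = (-15 + ((4 + 4 + 0) - 5)/(-2))*5 = (-15 + (8 - 5)*(-1/2))*5 = (-15 + 3*(-1/2))*5 = (-15 - 3/2)*5 = -33/2*5 = -165/2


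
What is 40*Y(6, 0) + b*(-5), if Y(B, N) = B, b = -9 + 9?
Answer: 240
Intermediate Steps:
b = 0
40*Y(6, 0) + b*(-5) = 40*6 + 0*(-5) = 240 + 0 = 240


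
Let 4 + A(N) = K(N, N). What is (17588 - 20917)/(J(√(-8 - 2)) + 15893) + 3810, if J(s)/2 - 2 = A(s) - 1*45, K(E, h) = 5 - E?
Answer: 952159796849/249924521 - 6658*I*√10/249924521 ≈ 3809.8 - 8.4243e-5*I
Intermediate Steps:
A(N) = 1 - N (A(N) = -4 + (5 - N) = 1 - N)
J(s) = -84 - 2*s (J(s) = 4 + 2*((1 - s) - 1*45) = 4 + 2*((1 - s) - 45) = 4 + 2*(-44 - s) = 4 + (-88 - 2*s) = -84 - 2*s)
(17588 - 20917)/(J(√(-8 - 2)) + 15893) + 3810 = (17588 - 20917)/((-84 - 2*√(-8 - 2)) + 15893) + 3810 = -3329/((-84 - 2*I*√10) + 15893) + 3810 = -3329/(15809 - 2*I*√10) + 3810 = 3810 - 3329/(15809 - 2*I*√10)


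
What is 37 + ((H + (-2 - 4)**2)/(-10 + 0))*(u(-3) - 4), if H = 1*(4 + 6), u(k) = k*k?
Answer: 14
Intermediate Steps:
u(k) = k**2
H = 10 (H = 1*10 = 10)
37 + ((H + (-2 - 4)**2)/(-10 + 0))*(u(-3) - 4) = 37 + ((10 + (-2 - 4)**2)/(-10 + 0))*((-3)**2 - 4) = 37 + ((10 + (-6)**2)/(-10))*(9 - 4) = 37 + ((10 + 36)*(-1/10))*5 = 37 + (46*(-1/10))*5 = 37 - 23/5*5 = 37 - 23 = 14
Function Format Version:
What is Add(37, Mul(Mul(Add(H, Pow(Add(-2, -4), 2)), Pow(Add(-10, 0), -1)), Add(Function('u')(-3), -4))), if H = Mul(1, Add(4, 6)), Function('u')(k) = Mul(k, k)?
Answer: 14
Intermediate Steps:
Function('u')(k) = Pow(k, 2)
H = 10 (H = Mul(1, 10) = 10)
Add(37, Mul(Mul(Add(H, Pow(Add(-2, -4), 2)), Pow(Add(-10, 0), -1)), Add(Function('u')(-3), -4))) = Add(37, Mul(Mul(Add(10, Pow(Add(-2, -4), 2)), Pow(Add(-10, 0), -1)), Add(Pow(-3, 2), -4))) = Add(37, Mul(Mul(Add(10, Pow(-6, 2)), Pow(-10, -1)), Add(9, -4))) = Add(37, Mul(Mul(Add(10, 36), Rational(-1, 10)), 5)) = Add(37, Mul(Mul(46, Rational(-1, 10)), 5)) = Add(37, Mul(Rational(-23, 5), 5)) = Add(37, -23) = 14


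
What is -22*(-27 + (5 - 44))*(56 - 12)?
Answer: 63888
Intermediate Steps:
-22*(-27 + (5 - 44))*(56 - 12) = -22*(-27 - 39)*44 = -(-1452)*44 = -22*(-2904) = 63888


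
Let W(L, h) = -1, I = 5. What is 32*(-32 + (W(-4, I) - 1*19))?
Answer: -1664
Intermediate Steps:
32*(-32 + (W(-4, I) - 1*19)) = 32*(-32 + (-1 - 1*19)) = 32*(-32 + (-1 - 19)) = 32*(-32 - 20) = 32*(-52) = -1664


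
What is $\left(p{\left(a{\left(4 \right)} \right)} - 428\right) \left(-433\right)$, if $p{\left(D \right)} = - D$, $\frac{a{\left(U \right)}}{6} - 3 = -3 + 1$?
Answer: $187922$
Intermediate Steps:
$a{\left(U \right)} = 6$ ($a{\left(U \right)} = 18 + 6 \left(-3 + 1\right) = 18 + 6 \left(-2\right) = 18 - 12 = 6$)
$\left(p{\left(a{\left(4 \right)} \right)} - 428\right) \left(-433\right) = \left(\left(-1\right) 6 - 428\right) \left(-433\right) = \left(-6 - 428\right) \left(-433\right) = \left(-434\right) \left(-433\right) = 187922$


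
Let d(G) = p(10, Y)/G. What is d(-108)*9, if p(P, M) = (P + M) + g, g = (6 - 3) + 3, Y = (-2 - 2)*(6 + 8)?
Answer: 10/3 ≈ 3.3333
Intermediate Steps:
Y = -56 (Y = -4*14 = -56)
g = 6 (g = 3 + 3 = 6)
p(P, M) = 6 + M + P (p(P, M) = (P + M) + 6 = (M + P) + 6 = 6 + M + P)
d(G) = -40/G (d(G) = (6 - 56 + 10)/G = -40/G)
d(-108)*9 = -40/(-108)*9 = -40*(-1/108)*9 = (10/27)*9 = 10/3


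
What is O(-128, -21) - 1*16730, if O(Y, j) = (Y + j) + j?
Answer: -16900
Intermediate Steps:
O(Y, j) = Y + 2*j
O(-128, -21) - 1*16730 = (-128 + 2*(-21)) - 1*16730 = (-128 - 42) - 16730 = -170 - 16730 = -16900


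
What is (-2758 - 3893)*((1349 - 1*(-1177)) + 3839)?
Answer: -42333615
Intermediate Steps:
(-2758 - 3893)*((1349 - 1*(-1177)) + 3839) = -6651*((1349 + 1177) + 3839) = -6651*(2526 + 3839) = -6651*6365 = -42333615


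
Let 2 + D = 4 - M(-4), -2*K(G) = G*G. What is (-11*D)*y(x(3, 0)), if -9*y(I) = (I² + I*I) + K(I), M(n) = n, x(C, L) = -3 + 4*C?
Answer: 891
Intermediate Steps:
K(G) = -G²/2 (K(G) = -G*G/2 = -G²/2)
y(I) = -I²/6 (y(I) = -((I² + I*I) - I²/2)/9 = -((I² + I²) - I²/2)/9 = -(2*I² - I²/2)/9 = -I²/6)
D = 6 (D = -2 + (4 - 1*(-4)) = -2 + (4 + 4) = -2 + 8 = 6)
(-11*D)*y(x(3, 0)) = (-11*6)*(-(-3 + 4*3)²/6) = -(-11)*(-3 + 12)² = -(-11)*9² = -(-11)*81 = -66*(-27/2) = 891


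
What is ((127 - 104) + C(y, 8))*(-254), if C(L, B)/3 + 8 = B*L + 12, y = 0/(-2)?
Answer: -8890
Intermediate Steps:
y = 0 (y = 0*(-½) = 0)
C(L, B) = 12 + 3*B*L (C(L, B) = -24 + 3*(B*L + 12) = -24 + 3*(12 + B*L) = -24 + (36 + 3*B*L) = 12 + 3*B*L)
((127 - 104) + C(y, 8))*(-254) = ((127 - 104) + (12 + 3*8*0))*(-254) = (23 + (12 + 0))*(-254) = (23 + 12)*(-254) = 35*(-254) = -8890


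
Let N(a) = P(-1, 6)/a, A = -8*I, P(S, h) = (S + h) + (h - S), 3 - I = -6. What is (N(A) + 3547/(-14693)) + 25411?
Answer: 2240146963/88158 ≈ 25411.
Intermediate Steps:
I = 9 (I = 3 - 1*(-6) = 3 + 6 = 9)
P(S, h) = 2*h
A = -72 (A = -8*9 = -72)
N(a) = 12/a (N(a) = (2*6)/a = 12/a)
(N(A) + 3547/(-14693)) + 25411 = (12/(-72) + 3547/(-14693)) + 25411 = (12*(-1/72) + 3547*(-1/14693)) + 25411 = (-⅙ - 3547/14693) + 25411 = -35975/88158 + 25411 = 2240146963/88158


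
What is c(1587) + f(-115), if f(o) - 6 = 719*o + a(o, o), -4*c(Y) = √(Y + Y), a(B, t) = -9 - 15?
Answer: -82703 - 23*√6/4 ≈ -82717.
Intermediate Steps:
a(B, t) = -24
c(Y) = -√2*√Y/4 (c(Y) = -√(Y + Y)/4 = -√2*√Y/4)
f(o) = -18 + 719*o (f(o) = 6 + (719*o - 24) = 6 + (-24 + 719*o) = -18 + 719*o)
c(1587) + f(-115) = -√2*√1587/4 + (-18 + 719*(-115)) = -√2*23*√3/4 + (-18 - 82685) = -23*√6/4 - 82703 = -82703 - 23*√6/4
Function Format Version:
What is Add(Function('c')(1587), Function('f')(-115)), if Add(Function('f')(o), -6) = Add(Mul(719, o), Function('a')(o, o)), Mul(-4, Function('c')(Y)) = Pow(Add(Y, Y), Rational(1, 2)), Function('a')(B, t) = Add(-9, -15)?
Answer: Add(-82703, Mul(Rational(-23, 4), Pow(6, Rational(1, 2)))) ≈ -82717.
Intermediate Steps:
Function('a')(B, t) = -24
Function('c')(Y) = Mul(Rational(-1, 4), Pow(2, Rational(1, 2)), Pow(Y, Rational(1, 2))) (Function('c')(Y) = Mul(Rational(-1, 4), Pow(Add(Y, Y), Rational(1, 2))) = Mul(Rational(-1, 4), Pow(Mul(2, Y), Rational(1, 2))) = Mul(Rational(-1, 4), Mul(Pow(2, Rational(1, 2)), Pow(Y, Rational(1, 2)))) = Mul(Rational(-1, 4), Pow(2, Rational(1, 2)), Pow(Y, Rational(1, 2))))
Function('f')(o) = Add(-18, Mul(719, o)) (Function('f')(o) = Add(6, Add(Mul(719, o), -24)) = Add(6, Add(-24, Mul(719, o))) = Add(-18, Mul(719, o)))
Add(Function('c')(1587), Function('f')(-115)) = Add(Mul(Rational(-1, 4), Pow(2, Rational(1, 2)), Pow(1587, Rational(1, 2))), Add(-18, Mul(719, -115))) = Add(Mul(Rational(-1, 4), Pow(2, Rational(1, 2)), Mul(23, Pow(3, Rational(1, 2)))), Add(-18, -82685)) = Add(Mul(Rational(-23, 4), Pow(6, Rational(1, 2))), -82703) = Add(-82703, Mul(Rational(-23, 4), Pow(6, Rational(1, 2))))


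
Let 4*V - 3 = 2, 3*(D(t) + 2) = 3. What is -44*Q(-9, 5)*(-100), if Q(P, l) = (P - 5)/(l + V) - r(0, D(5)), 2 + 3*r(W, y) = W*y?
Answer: -20768/3 ≈ -6922.7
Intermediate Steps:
D(t) = -1 (D(t) = -2 + (⅓)*3 = -2 + 1 = -1)
V = 5/4 (V = ¾ + (¼)*2 = ¾ + ½ = 5/4 ≈ 1.2500)
r(W, y) = -⅔ + W*y/3 (r(W, y) = -⅔ + (W*y)/3 = -⅔ + W*y/3)
Q(P, l) = ⅔ + (-5 + P)/(5/4 + l) (Q(P, l) = (P - 5)/(l + 5/4) - (-⅔ + (⅓)*0*(-1)) = (-5 + P)/(5/4 + l) - (-⅔ + 0) = (-5 + P)/(5/4 + l) - 1*(-⅔) = (-5 + P)/(5/4 + l) + ⅔ = ⅔ + (-5 + P)/(5/4 + l))
-44*Q(-9, 5)*(-100) = -88*(-25 + 4*5 + 6*(-9))/(3*(5 + 4*5))*(-100) = -88*(-25 + 20 - 54)/(3*(5 + 20))*(-100) = -88*(-59)/(3*25)*(-100) = -44*(-118/75)*(-100) = (5192/75)*(-100) = -20768/3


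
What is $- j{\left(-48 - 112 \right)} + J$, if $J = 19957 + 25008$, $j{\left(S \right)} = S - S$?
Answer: $44965$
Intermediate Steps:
$j{\left(S \right)} = 0$
$J = 44965$
$- j{\left(-48 - 112 \right)} + J = \left(-1\right) 0 + 44965 = 0 + 44965 = 44965$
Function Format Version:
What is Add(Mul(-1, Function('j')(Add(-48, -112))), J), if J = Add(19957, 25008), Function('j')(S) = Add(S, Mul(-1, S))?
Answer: 44965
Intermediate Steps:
Function('j')(S) = 0
J = 44965
Add(Mul(-1, Function('j')(Add(-48, -112))), J) = Add(Mul(-1, 0), 44965) = Add(0, 44965) = 44965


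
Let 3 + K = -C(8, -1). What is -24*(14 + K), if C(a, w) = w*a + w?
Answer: -480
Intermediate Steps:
C(a, w) = w + a*w (C(a, w) = a*w + w = w + a*w)
K = 6 (K = -3 - (-1)*(1 + 8) = -3 - (-1)*9 = -3 - 1*(-9) = -3 + 9 = 6)
-24*(14 + K) = -24*(14 + 6) = -24*20 = -480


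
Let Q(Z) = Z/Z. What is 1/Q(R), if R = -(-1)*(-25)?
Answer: 1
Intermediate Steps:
R = -25 (R = -1*25 = -25)
Q(Z) = 1
1/Q(R) = 1/1 = 1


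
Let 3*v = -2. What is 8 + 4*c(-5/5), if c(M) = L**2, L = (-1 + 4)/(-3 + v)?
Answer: 1292/121 ≈ 10.678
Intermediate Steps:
v = -2/3 (v = (1/3)*(-2) = -2/3 ≈ -0.66667)
L = -9/11 (L = (-1 + 4)/(-3 - 2/3) = 3/(-11/3) = 3*(-3/11) = -9/11 ≈ -0.81818)
c(M) = 81/121 (c(M) = (-9/11)**2 = 81/121)
8 + 4*c(-5/5) = 8 + 4*(81/121) = 8 + 324/121 = 1292/121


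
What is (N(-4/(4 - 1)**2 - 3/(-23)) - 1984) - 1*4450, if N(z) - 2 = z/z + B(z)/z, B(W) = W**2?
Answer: -1331282/207 ≈ -6431.3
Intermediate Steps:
N(z) = 3 + z (N(z) = 2 + (z/z + z**2/z) = 2 + (1 + z) = 3 + z)
(N(-4/(4 - 1)**2 - 3/(-23)) - 1984) - 1*4450 = ((3 + (-4/(4 - 1)**2 - 3/(-23))) - 1984) - 1*4450 = ((3 + (-4/(3**2) - 3*(-1/23))) - 1984) - 4450 = ((3 + (-4/9 + 3/23)) - 1984) - 4450 = ((3 - 65/207) - 1984) - 4450 = (556/207 - 1984) - 4450 = -410132/207 - 4450 = -1331282/207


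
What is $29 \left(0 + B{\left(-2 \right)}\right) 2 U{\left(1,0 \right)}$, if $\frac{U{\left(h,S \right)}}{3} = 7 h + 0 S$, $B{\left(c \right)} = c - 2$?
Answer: $-4872$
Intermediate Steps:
$B{\left(c \right)} = -2 + c$
$U{\left(h,S \right)} = 21 h$ ($U{\left(h,S \right)} = 3 \left(7 h + 0 S\right) = 3 \left(7 h + 0\right) = 3 \cdot 7 h = 21 h$)
$29 \left(0 + B{\left(-2 \right)}\right) 2 U{\left(1,0 \right)} = 29 \left(0 - 4\right) 2 \cdot 21 \cdot 1 = 29 \left(0 - 4\right) 2 \cdot 21 = 29 \left(\left(-4\right) 2\right) 21 = 29 \left(-8\right) 21 = \left(-232\right) 21 = -4872$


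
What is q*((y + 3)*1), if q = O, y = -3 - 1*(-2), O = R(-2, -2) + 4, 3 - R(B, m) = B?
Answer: 18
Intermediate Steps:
R(B, m) = 3 - B
O = 9 (O = (3 - 1*(-2)) + 4 = (3 + 2) + 4 = 5 + 4 = 9)
y = -1 (y = -3 + 2 = -1)
q = 9
q*((y + 3)*1) = 9*((-1 + 3)*1) = 9*(2*1) = 9*2 = 18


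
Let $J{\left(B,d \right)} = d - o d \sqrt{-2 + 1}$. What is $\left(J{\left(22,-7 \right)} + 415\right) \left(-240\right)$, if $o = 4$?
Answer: $-97920 - 6720 i \approx -97920.0 - 6720.0 i$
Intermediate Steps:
$J{\left(B,d \right)} = d - 4 i d$ ($J{\left(B,d \right)} = d - 4 d \sqrt{-2 + 1} = d - 4 d \sqrt{-1} = d - 4 d i = d - 4 i d$)
$\left(J{\left(22,-7 \right)} + 415\right) \left(-240\right) = \left(- 7 \left(1 - 4 i\right) + 415\right) \left(-240\right) = \left(\left(-7 + 28 i\right) + 415\right) \left(-240\right) = \left(408 + 28 i\right) \left(-240\right) = -97920 - 6720 i$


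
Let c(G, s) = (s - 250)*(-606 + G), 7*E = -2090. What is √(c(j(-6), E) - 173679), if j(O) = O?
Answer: √7940289/7 ≈ 402.55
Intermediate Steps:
E = -2090/7 (E = (⅐)*(-2090) = -2090/7 ≈ -298.57)
c(G, s) = (-606 + G)*(-250 + s) (c(G, s) = (-250 + s)*(-606 + G) = (-606 + G)*(-250 + s))
√(c(j(-6), E) - 173679) = √((151500 - 606*(-2090/7) - 250*(-6) - 6*(-2090/7)) - 173679) = √((151500 + 1266540/7 + 1500 + 12540/7) - 173679) = √(2350080/7 - 173679) = √(1134327/7) = √7940289/7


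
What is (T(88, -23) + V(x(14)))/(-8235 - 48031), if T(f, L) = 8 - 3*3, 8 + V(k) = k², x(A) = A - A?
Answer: 9/56266 ≈ 0.00015995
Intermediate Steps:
x(A) = 0
V(k) = -8 + k²
T(f, L) = -1 (T(f, L) = 8 - 9 = -1)
(T(88, -23) + V(x(14)))/(-8235 - 48031) = (-1 + (-8 + 0²))/(-8235 - 48031) = (-1 + (-8 + 0))/(-56266) = (-1 - 8)*(-1/56266) = -9*(-1/56266) = 9/56266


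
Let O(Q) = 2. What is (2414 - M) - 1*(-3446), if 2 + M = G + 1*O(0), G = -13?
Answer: 5873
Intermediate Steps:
M = -13 (M = -2 + (-13 + 1*2) = -2 + (-13 + 2) = -2 - 11 = -13)
(2414 - M) - 1*(-3446) = (2414 - 1*(-13)) - 1*(-3446) = (2414 + 13) + 3446 = 2427 + 3446 = 5873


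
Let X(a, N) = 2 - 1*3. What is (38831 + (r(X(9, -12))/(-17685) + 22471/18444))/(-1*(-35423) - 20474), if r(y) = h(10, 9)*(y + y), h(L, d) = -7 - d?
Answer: 4222125162589/1625365603620 ≈ 2.5976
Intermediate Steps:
X(a, N) = -1 (X(a, N) = 2 - 3 = -1)
r(y) = -32*y (r(y) = (-7 - 1*9)*(y + y) = (-7 - 9)*(2*y) = -32*y)
(38831 + (r(X(9, -12))/(-17685) + 22471/18444))/(-1*(-35423) - 20474) = (38831 + (-32*(-1)/(-17685) + 22471/18444))/(-1*(-35423) - 20474) = (38831 + (32*(-1/17685) + 22471*(1/18444)))/(35423 - 20474) = (38831 + (-32/17685 + 22471/18444))/14949 = (38831 + 132269809/108727380)*(1/14949) = (4222125162589/108727380)*(1/14949) = 4222125162589/1625365603620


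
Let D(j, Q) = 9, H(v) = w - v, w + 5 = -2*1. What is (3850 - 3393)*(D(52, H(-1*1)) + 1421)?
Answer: 653510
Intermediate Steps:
w = -7 (w = -5 - 2*1 = -5 - 2 = -7)
H(v) = -7 - v
(3850 - 3393)*(D(52, H(-1*1)) + 1421) = (3850 - 3393)*(9 + 1421) = 457*1430 = 653510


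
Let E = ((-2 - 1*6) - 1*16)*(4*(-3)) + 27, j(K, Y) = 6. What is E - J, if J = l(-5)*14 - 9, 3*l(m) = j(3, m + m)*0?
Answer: 324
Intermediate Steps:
l(m) = 0 (l(m) = (6*0)/3 = (⅓)*0 = 0)
E = 315 (E = ((-2 - 6) - 16)*(-12) + 27 = (-8 - 16)*(-12) + 27 = -24*(-12) + 27 = 288 + 27 = 315)
J = -9 (J = 0*14 - 9 = 0 - 9 = -9)
E - J = 315 - 1*(-9) = 315 + 9 = 324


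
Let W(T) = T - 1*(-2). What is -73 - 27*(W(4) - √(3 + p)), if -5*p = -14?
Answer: -235 + 27*√145/5 ≈ -169.98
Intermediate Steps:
p = 14/5 (p = -⅕*(-14) = 14/5 ≈ 2.8000)
W(T) = 2 + T (W(T) = T + 2 = 2 + T)
-73 - 27*(W(4) - √(3 + p)) = -73 - 27*((2 + 4) - √(3 + 14/5)) = -73 - 27*(6 - √(29/5)) = -73 - 27*(6 - √145/5) = -73 + (-162 + 27*√145/5) = -235 + 27*√145/5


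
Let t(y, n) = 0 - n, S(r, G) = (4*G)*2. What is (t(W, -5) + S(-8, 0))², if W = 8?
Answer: 25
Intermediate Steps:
S(r, G) = 8*G
t(y, n) = -n
(t(W, -5) + S(-8, 0))² = (-1*(-5) + 8*0)² = (5 + 0)² = 5² = 25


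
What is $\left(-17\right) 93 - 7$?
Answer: $-1588$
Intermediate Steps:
$\left(-17\right) 93 - 7 = -1581 - 7 = -1588$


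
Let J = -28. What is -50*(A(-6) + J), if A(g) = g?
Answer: 1700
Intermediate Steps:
-50*(A(-6) + J) = -50*(-6 - 28) = -50*(-34) = 1700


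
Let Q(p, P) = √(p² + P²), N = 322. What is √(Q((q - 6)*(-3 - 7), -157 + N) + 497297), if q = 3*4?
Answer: √(497297 + 15*√137) ≈ 705.32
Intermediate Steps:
q = 12
Q(p, P) = √(P² + p²)
√(Q((q - 6)*(-3 - 7), -157 + N) + 497297) = √(√((-157 + 322)² + ((12 - 6)*(-3 - 7))²) + 497297) = √(√(165² + (6*(-10))²) + 497297) = √(√(27225 + (-60)²) + 497297) = √(√(27225 + 3600) + 497297) = √(√30825 + 497297) = √(15*√137 + 497297) = √(497297 + 15*√137)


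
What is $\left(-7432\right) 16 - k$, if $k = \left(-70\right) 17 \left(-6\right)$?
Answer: $-126052$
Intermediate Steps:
$k = 7140$ ($k = \left(-1190\right) \left(-6\right) = 7140$)
$\left(-7432\right) 16 - k = \left(-7432\right) 16 - 7140 = -118912 - 7140 = -126052$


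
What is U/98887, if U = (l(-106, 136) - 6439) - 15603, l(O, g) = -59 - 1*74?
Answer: -22175/98887 ≈ -0.22425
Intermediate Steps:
l(O, g) = -133 (l(O, g) = -59 - 74 = -133)
U = -22175 (U = (-133 - 6439) - 15603 = -6572 - 15603 = -22175)
U/98887 = -22175/98887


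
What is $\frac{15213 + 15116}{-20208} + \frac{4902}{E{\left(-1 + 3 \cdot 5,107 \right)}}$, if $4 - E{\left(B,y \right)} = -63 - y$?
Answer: $\frac{15630395}{586032} \approx 26.672$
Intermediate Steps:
$E{\left(B,y \right)} = 67 + y$ ($E{\left(B,y \right)} = 4 - \left(-63 - y\right) = 4 + \left(63 + y\right) = 67 + y$)
$\frac{15213 + 15116}{-20208} + \frac{4902}{E{\left(-1 + 3 \cdot 5,107 \right)}} = \frac{15213 + 15116}{-20208} + \frac{4902}{67 + 107} = 30329 \left(- \frac{1}{20208}\right) + \frac{4902}{174} = - \frac{30329}{20208} + 4902 \cdot \frac{1}{174} = - \frac{30329}{20208} + \frac{817}{29} = \frac{15630395}{586032}$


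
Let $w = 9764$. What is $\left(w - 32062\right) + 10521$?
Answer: $-11777$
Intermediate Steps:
$\left(w - 32062\right) + 10521 = \left(9764 - 32062\right) + 10521 = -22298 + 10521 = -11777$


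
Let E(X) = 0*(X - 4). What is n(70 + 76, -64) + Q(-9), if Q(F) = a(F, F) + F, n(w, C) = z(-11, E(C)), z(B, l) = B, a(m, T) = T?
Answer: -29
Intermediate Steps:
E(X) = 0 (E(X) = 0*(-4 + X) = 0)
n(w, C) = -11
Q(F) = 2*F (Q(F) = F + F = 2*F)
n(70 + 76, -64) + Q(-9) = -11 + 2*(-9) = -11 - 18 = -29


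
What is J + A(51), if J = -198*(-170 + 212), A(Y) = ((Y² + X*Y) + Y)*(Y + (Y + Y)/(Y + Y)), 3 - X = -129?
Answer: 479652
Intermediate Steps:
X = 132 (X = 3 - 1*(-129) = 3 + 129 = 132)
A(Y) = (1 + Y)*(Y² + 133*Y) (A(Y) = ((Y² + 132*Y) + Y)*(Y + (Y + Y)/(Y + Y)) = (Y² + 133*Y)*(Y + (2*Y)/((2*Y))) = (Y² + 133*Y)*(Y + (2*Y)*(1/(2*Y))) = (Y² + 133*Y)*(Y + 1) = (Y² + 133*Y)*(1 + Y) = (1 + Y)*(Y² + 133*Y))
J = -8316 (J = -198*42 = -8316)
J + A(51) = -8316 + 51*(133 + 51² + 134*51) = -8316 + 51*(133 + 2601 + 6834) = -8316 + 51*9568 = -8316 + 487968 = 479652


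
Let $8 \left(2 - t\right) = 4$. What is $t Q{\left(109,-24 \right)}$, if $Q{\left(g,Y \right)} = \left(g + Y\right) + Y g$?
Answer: $- \frac{7593}{2} \approx -3796.5$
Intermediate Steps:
$t = \frac{3}{2}$ ($t = 2 - \frac{1}{2} = \frac{3}{2} \approx 1.5$)
$Q{\left(g,Y \right)} = Y + g + Y g$ ($Q{\left(g,Y \right)} = \left(Y + g\right) + Y g = Y + g + Y g$)
$t Q{\left(109,-24 \right)} = \frac{3 \left(-24 + 109 - 2616\right)}{2} = \frac{3}{2} \left(-2531\right) = - \frac{7593}{2}$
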